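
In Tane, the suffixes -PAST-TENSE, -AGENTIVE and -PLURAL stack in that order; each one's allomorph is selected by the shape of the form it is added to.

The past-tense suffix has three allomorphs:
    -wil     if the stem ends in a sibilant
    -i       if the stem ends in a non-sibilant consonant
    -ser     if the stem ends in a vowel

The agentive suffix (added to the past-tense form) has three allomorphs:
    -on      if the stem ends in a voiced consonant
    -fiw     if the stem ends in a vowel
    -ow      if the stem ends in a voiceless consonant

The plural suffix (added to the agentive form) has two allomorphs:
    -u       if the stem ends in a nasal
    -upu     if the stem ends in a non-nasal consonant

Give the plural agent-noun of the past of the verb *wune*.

*wune* — final sound /e/ (a vowel) → -ser → *wuneser*.
Since the final sound of the past-tense form *wuneser* is /r/ (a voiced consonant), it takes -on, giving *wuneseron*.
The final consonant of the agentive form *wuneseron* is /n/, which is a nasal, so the plural suffix is -u, giving *wuneseronu*.

wuneseronu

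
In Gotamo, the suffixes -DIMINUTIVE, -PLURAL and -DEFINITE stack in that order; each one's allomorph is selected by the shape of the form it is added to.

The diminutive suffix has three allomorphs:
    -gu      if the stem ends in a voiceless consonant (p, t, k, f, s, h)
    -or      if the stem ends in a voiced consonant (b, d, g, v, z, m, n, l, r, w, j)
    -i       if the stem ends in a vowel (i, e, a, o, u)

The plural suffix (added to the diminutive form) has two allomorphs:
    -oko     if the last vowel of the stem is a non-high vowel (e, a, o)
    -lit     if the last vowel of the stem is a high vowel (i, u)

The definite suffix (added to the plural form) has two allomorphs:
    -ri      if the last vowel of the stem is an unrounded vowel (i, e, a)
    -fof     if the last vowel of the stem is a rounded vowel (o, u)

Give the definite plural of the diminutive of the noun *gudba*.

Since the final sound of *gudba* is /a/ (a vowel), it takes -i, giving *gudbai*.
Since the last vowel of the diminutive form *gudbai* is /i/ (a high vowel), it takes -lit, giving *gudbailit*.
The plural form *gudbailit*: last vowel = /i/, an unrounded vowel → -ri → *gudbailitri*.

gudbailitri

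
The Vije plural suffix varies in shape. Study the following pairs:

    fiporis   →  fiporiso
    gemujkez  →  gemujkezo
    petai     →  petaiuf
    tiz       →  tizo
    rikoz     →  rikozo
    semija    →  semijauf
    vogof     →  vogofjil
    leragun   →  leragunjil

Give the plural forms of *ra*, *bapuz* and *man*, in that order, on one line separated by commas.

rauf, bapuzo, manjil

The suffix is conditioned by the final sound: -o when the stem ends in a sibilant (*fiporis*, *gemujkez*, *tiz*, *rikoz*); -jil when the stem ends in a non-sibilant consonant (*vogof*, *leragun*); -uf when the stem ends in a vowel (*petai*, *semija*).
*ra* — final sound /a/ (a vowel) → -uf → *rauf*.
Since the final sound of *bapuz* is /z/ (a sibilant), it takes -o, giving *bapuzo*.
Since the final sound of *man* is /n/ (a non-sibilant consonant), it takes -jil, giving *manjil*.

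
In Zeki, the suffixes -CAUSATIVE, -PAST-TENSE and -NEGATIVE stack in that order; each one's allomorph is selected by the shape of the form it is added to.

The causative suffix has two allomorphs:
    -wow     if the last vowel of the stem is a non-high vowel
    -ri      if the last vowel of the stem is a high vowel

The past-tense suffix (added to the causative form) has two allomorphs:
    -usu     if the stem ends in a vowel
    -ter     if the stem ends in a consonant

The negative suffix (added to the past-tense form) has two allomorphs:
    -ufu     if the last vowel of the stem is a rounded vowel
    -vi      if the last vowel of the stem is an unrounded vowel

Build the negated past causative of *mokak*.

mokakwowtervi

*mokak*: last vowel = /a/, a non-high vowel → -wow → *mokakwow*.
Since the final sound of the causative form *mokakwow* is /w/ (a consonant), it takes -ter, giving *mokakwowter*.
The past-tense form *mokakwowter*: last vowel = /e/, an unrounded vowel → -vi → *mokakwowtervi*.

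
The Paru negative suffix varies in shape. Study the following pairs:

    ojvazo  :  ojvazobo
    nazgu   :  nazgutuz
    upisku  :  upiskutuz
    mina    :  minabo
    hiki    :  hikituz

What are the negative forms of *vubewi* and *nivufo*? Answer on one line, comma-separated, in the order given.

The alternation tracks the last vowel of the stem — -tuz when the last vowel of the stem is a high vowel (*nazgu*, *upisku*, *hiki*); -bo when the last vowel of the stem is a non-high vowel (*ojvazo*, *mina*).
Since the last vowel of *vubewi* is /i/ (a high vowel), it takes -tuz, giving *vubewituz*.
Since the last vowel of *nivufo* is /o/ (a non-high vowel), it takes -bo, giving *nivufobo*.

vubewituz, nivufobo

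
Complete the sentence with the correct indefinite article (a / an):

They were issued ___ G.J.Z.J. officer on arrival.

The indefinite article is chosen by the initial *sound* of the following word, not its spelling.
The initialism *G.J.Z.J.* is read letter by letter; the first letter, G, is pronounced /dʒiː/, which begins with a consonant sound.
So the article is *a*: They were issued a G.J.Z.J. officer on arrival.

a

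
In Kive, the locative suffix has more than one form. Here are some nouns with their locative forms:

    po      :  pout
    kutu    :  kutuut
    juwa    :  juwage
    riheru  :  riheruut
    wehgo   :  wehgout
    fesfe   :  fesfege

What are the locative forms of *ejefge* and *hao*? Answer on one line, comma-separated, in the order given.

The alternation tracks the last vowel of the stem — -ut when the last vowel of the stem is a rounded vowel (*po*, *kutu*, *riheru*, *wehgo*); -ge when the last vowel of the stem is an unrounded vowel (*juwa*, *fesfe*).
*ejefge* — last vowel /e/ (an unrounded vowel) → -ge → *ejefgege*.
*hao* — last vowel /o/ (a rounded vowel) → -ut → *haout*.

ejefgege, haout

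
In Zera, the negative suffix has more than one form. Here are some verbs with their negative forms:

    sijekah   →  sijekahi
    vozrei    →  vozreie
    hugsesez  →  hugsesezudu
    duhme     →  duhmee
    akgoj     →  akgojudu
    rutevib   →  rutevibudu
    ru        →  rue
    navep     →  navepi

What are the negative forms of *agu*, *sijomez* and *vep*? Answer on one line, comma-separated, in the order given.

ague, sijomezudu, vepi

Looking at the final sound of each stem: -i when the stem ends in a voiceless consonant (*sijekah*, *navep*); -udu when the stem ends in a voiced consonant (*hugsesez*, *akgoj*, *rutevib*); -e when the stem ends in a vowel (*vozrei*, *duhme*, *ru*).
*agu*: final sound = /u/, a vowel → -e → *ague*.
*sijomez*: final sound = /z/, a voiced consonant → -udu → *sijomezudu*.
*vep*: final sound = /p/, a voiceless consonant → -i → *vepi*.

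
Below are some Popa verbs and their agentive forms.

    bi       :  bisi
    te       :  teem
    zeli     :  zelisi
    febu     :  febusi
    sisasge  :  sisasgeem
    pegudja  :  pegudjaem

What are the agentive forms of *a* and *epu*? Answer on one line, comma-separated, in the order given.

The alternation tracks the last vowel of the stem — -si when the last vowel of the stem is a high vowel (*bi*, *zeli*, *febu*); -em when the last vowel of the stem is a non-high vowel (*te*, *sisasge*, *pegudja*).
Since the last vowel of *a* is /a/ (a non-high vowel), it takes -em, giving *aem*.
*epu* — last vowel /u/ (a high vowel) → -si → *epusi*.

aem, epusi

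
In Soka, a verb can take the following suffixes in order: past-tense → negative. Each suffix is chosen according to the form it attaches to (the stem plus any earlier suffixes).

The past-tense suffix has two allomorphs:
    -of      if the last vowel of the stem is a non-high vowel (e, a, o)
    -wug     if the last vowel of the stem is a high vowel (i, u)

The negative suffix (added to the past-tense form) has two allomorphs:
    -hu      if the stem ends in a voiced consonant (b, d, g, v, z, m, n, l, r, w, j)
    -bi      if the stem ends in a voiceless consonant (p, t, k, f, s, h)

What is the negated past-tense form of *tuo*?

*tuo*: last vowel = /o/, a non-high vowel → -of → *tuoof*.
The final consonant of the past-tense form *tuoof* is /f/, which is voiceless, so the negative suffix is -bi, giving *tuoofbi*.

tuoofbi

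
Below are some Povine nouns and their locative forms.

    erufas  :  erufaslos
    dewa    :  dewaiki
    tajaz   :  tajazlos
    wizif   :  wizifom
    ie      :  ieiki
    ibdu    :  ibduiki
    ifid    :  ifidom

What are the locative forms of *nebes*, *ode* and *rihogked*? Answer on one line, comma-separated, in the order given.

The pattern is sibilance of the final sound: -los when the stem ends in a sibilant (*erufas*, *tajaz*); -om when the stem ends in a non-sibilant consonant (*wizif*, *ifid*); -iki when the stem ends in a vowel (*dewa*, *ie*, *ibdu*).
*nebes*: final sound = /s/, a sibilant → -los → *nebeslos*.
The final sound of *ode* is /e/, which is a vowel, so the suffix is -iki, giving *odeiki*.
*rihogked*: final sound = /d/, a non-sibilant consonant → -om → *rihogkedom*.

nebeslos, odeiki, rihogkedom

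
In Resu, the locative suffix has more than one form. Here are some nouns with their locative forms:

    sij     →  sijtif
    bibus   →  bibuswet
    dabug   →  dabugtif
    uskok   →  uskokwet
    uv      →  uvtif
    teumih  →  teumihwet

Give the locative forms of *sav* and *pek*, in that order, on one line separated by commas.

savtif, pekwet

The suffix is conditioned by the final consonant: -wet when the stem ends in a voiceless consonant (*bibus*, *uskok*, *teumih*); -tif when the stem ends in a voiced consonant (*sij*, *dabug*, *uv*).
*sav* — final consonant /v/ (voiced) → -tif → *savtif*.
*pek* — final consonant /k/ (voiceless) → -wet → *pekwet*.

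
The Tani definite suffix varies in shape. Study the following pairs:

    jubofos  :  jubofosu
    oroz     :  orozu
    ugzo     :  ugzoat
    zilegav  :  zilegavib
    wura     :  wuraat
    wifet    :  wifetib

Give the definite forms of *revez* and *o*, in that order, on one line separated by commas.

revezu, oat

Looking at the final sound of each stem: -u when the stem ends in a sibilant (*jubofos*, *oroz*); -ib when the stem ends in a non-sibilant consonant (*zilegav*, *wifet*); -at when the stem ends in a vowel (*ugzo*, *wura*).
Since the final sound of *revez* is /z/ (a sibilant), it takes -u, giving *revezu*.
*o* — final sound /o/ (a vowel) → -at → *oat*.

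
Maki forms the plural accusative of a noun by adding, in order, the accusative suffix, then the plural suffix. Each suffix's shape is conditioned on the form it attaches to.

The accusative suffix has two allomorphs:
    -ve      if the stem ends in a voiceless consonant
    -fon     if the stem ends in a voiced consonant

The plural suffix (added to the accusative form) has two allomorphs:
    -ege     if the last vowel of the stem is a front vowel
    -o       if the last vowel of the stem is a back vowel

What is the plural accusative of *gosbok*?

*gosbok* — final consonant /k/ (voiceless) → -ve → *gosbokve*.
The accusative form *gosbokve* — last vowel /e/ (a front vowel) → -ege → *gosbokveege*.

gosbokveege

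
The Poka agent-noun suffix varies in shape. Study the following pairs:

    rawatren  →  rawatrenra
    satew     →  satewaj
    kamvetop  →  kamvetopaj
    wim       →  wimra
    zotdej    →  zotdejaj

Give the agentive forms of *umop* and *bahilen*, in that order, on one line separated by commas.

The alternation tracks the final consonant of the stem — -ra when the stem ends in a nasal (*rawatren*, *wim*); -aj when the stem ends in a non-nasal consonant (*satew*, *kamvetop*, *zotdej*).
The final consonant of *umop* is /p/, which is non-nasal, so the suffix is -aj, giving *umopaj*.
*bahilen* — final consonant /n/ (a nasal) → -ra → *bahilenra*.

umopaj, bahilenra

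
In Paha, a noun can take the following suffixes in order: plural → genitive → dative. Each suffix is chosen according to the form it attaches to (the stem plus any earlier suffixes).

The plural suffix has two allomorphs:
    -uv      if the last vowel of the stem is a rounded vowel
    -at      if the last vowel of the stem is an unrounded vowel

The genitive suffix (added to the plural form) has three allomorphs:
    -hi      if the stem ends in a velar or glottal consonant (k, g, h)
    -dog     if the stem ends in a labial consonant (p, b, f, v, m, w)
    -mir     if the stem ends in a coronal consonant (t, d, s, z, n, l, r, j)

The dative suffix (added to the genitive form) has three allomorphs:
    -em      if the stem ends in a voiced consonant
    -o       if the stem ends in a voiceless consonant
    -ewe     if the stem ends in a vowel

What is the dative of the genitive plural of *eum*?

*eum* — last vowel /u/ (a rounded vowel) → -uv → *eumuv*.
Since the final consonant of the plural form *eumuv* is /v/ (labial), it takes -dog, giving *eumuvdog*.
The final sound of the genitive form *eumuvdog* is /g/, which is a voiced consonant, so the dative suffix is -em, giving *eumuvdogem*.

eumuvdogem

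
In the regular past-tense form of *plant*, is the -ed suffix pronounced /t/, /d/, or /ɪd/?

The stem *plant* ends in /t/ or /d/.
The -ed suffix is realized as /ɪd/ after /t, d/; as /t/ after other voiceless consonants; and as /d/ after other voiced sounds.
So -ed on *plant* is pronounced /ɪd/.

/ɪd/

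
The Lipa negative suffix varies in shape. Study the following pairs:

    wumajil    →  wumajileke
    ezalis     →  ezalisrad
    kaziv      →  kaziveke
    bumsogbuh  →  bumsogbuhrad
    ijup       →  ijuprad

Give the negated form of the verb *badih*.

badihrad

The alternation tracks the final consonant of the stem — -rad when the stem ends in a voiceless consonant (*ezalis*, *bumsogbuh*, *ijup*); -eke when the stem ends in a voiced consonant (*wumajil*, *kaziv*).
*badih* — final consonant /h/ (voiceless) → -rad → *badihrad*.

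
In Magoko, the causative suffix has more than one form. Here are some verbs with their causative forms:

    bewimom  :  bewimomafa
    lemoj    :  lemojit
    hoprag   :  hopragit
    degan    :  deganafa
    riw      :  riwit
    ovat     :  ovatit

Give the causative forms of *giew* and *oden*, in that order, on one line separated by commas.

giewit, odenafa

Looking at the final consonant of each stem: -afa when the stem ends in a nasal (*bewimom*, *degan*); -it when the stem ends in a non-nasal consonant (*lemoj*, *hoprag*, *riw*, *ovat*).
*giew*: final consonant = /w/, non-nasal → -it → *giewit*.
Since the final consonant of *oden* is /n/ (a nasal), it takes -afa, giving *odenafa*.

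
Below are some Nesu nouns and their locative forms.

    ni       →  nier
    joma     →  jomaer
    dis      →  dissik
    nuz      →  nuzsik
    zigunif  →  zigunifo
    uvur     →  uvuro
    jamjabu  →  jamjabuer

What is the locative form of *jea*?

jeaer

The pattern is sibilance of the final sound: -sik when the stem ends in a sibilant (*dis*, *nuz*); -o when the stem ends in a non-sibilant consonant (*zigunif*, *uvur*); -er when the stem ends in a vowel (*ni*, *joma*, *jamjabu*).
The final sound of *jea* is /a/, which is a vowel, so the suffix is -er, giving *jeaer*.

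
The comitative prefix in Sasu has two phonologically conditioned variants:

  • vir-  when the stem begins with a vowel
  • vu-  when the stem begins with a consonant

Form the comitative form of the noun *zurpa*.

vuzurpa

*zurpa*: first sound = /z/, a consonant → vu- → *vuzurpa*.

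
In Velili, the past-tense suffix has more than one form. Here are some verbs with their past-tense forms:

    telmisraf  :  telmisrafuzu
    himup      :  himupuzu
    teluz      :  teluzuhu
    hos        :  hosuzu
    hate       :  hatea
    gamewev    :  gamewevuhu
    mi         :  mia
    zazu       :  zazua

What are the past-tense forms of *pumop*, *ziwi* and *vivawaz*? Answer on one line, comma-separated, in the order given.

pumopuzu, ziwia, vivawazuhu

The suffix is conditioned by the final sound: -uzu when the stem ends in a voiceless consonant (*telmisraf*, *himup*, *hos*); -uhu when the stem ends in a voiced consonant (*teluz*, *gamewev*); -a when the stem ends in a vowel (*hate*, *mi*, *zazu*).
Since the final sound of *pumop* is /p/ (a voiceless consonant), it takes -uzu, giving *pumopuzu*.
*ziwi*: final sound = /i/, a vowel → -a → *ziwia*.
Since the final sound of *vivawaz* is /z/ (a voiced consonant), it takes -uhu, giving *vivawazuhu*.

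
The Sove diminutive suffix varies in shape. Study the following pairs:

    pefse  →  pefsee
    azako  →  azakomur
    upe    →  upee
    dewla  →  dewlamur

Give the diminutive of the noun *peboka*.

The suffix is conditioned by the last vowel: -e when the last vowel of the stem is a front vowel (*pefse*, *upe*); -mur when the last vowel of the stem is a back vowel (*azako*, *dewla*).
Since the last vowel of *peboka* is /a/ (a back vowel), it takes -mur, giving *pebokamur*.

pebokamur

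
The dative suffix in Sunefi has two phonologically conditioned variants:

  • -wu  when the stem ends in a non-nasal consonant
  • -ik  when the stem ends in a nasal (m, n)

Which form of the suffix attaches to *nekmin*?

-ik

*nekmin*: final consonant = /n/, a nasal → -ik.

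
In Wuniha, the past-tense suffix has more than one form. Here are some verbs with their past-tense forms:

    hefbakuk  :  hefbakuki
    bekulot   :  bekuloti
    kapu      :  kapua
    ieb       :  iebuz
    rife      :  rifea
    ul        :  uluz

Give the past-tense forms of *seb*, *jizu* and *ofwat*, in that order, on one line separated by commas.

Looking at the final sound of each stem: -i when the stem ends in a voiceless consonant (*hefbakuk*, *bekulot*); -uz when the stem ends in a voiced consonant (*ieb*, *ul*); -a when the stem ends in a vowel (*kapu*, *rife*).
Since the final sound of *seb* is /b/ (a voiced consonant), it takes -uz, giving *sebuz*.
*jizu*: final sound = /u/, a vowel → -a → *jizua*.
*ofwat* — final sound /t/ (a voiceless consonant) → -i → *ofwati*.

sebuz, jizua, ofwati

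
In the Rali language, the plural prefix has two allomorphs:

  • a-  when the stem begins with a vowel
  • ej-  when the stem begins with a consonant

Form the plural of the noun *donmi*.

ejdonmi

*donmi* — first sound /d/ (a consonant) → ej- → *ejdonmi*.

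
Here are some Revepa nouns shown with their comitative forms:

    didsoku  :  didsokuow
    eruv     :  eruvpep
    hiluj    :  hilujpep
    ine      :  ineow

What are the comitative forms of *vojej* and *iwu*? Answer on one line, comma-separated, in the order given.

The suffix is conditioned by the final sound: -pep when the stem ends in a consonant (*eruv*, *hiluj*); -ow when the stem ends in a vowel (*didsoku*, *ine*).
The final sound of *vojej* is /j/, which is a consonant, so the suffix is -pep, giving *vojejpep*.
Since the final sound of *iwu* is /u/ (a vowel), it takes -ow, giving *iwuow*.

vojejpep, iwuow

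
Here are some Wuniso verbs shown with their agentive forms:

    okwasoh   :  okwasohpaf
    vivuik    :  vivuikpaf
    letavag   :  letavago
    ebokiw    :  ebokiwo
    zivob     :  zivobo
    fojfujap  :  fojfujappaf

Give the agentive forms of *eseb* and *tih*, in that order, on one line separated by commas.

esebo, tihpaf

Looking at the final consonant of each stem: -paf when the stem ends in a voiceless consonant (*okwasoh*, *vivuik*, *fojfujap*); -o when the stem ends in a voiced consonant (*letavag*, *ebokiw*, *zivob*).
The final consonant of *eseb* is /b/, which is voiced, so the suffix is -o, giving *esebo*.
Since the final consonant of *tih* is /h/ (voiceless), it takes -paf, giving *tihpaf*.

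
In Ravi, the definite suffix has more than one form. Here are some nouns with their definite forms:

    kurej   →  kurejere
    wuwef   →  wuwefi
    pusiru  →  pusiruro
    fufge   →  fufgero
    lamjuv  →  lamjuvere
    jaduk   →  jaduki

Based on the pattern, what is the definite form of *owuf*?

The suffix is conditioned by the final sound: -i when the stem ends in a voiceless consonant (*wuwef*, *jaduk*); -ere when the stem ends in a voiced consonant (*kurej*, *lamjuv*); -ro when the stem ends in a vowel (*pusiru*, *fufge*).
Since the final sound of *owuf* is /f/ (a voiceless consonant), it takes -i, giving *owufi*.

owufi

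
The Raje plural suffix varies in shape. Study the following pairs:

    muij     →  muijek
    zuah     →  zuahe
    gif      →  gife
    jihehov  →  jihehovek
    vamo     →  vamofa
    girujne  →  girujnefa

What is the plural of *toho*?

tohofa

Looking at the final sound of each stem: -e when the stem ends in a voiceless consonant (*zuah*, *gif*); -ek when the stem ends in a voiced consonant (*muij*, *jihehov*); -fa when the stem ends in a vowel (*vamo*, *girujne*).
The final sound of *toho* is /o/, which is a vowel, so the suffix is -fa, giving *tohofa*.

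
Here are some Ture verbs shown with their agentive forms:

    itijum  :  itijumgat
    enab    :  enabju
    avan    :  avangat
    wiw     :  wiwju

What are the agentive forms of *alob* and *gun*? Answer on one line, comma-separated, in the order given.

alobju, gungat

The alternation tracks the final consonant of the stem — -gat when the stem ends in a nasal (*itijum*, *avan*); -ju when the stem ends in a non-nasal consonant (*enab*, *wiw*).
The final consonant of *alob* is /b/, which is non-nasal, so the suffix is -ju, giving *alobju*.
*gun* — final consonant /n/ (a nasal) → -gat → *gungat*.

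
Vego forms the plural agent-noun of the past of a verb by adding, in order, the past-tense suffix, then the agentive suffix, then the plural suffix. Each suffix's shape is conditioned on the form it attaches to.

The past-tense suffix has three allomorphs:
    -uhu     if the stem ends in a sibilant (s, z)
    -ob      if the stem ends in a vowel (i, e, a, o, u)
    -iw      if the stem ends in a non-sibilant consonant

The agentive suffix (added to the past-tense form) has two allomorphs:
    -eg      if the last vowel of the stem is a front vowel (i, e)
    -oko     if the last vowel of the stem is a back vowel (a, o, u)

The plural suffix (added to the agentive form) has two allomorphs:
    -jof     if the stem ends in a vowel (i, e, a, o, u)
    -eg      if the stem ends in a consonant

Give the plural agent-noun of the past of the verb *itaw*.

*itaw* — final sound /w/ (a non-sibilant consonant) → -iw → *itawiw*.
The past-tense form *itawiw*: last vowel = /i/, a front vowel → -eg → *itawiweg*.
The final sound of the agentive form *itawiweg* is /g/, which is a consonant, so the plural suffix is -eg, giving *itawiwegeg*.

itawiwegeg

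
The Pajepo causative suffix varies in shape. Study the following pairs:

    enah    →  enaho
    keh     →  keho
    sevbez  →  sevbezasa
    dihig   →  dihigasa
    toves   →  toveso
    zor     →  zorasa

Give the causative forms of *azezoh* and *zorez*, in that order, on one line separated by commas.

The suffix is conditioned by the final consonant: -o when the stem ends in a voiceless consonant (*enah*, *keh*, *toves*); -asa when the stem ends in a voiced consonant (*sevbez*, *dihig*, *zor*).
*azezoh*: final consonant = /h/, voiceless → -o → *azezoho*.
Since the final consonant of *zorez* is /z/ (voiced), it takes -asa, giving *zorezasa*.

azezoho, zorezasa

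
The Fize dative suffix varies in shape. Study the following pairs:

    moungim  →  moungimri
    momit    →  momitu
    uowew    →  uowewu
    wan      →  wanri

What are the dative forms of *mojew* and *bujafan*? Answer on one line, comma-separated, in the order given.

Looking at the final consonant of each stem: -ri when the stem ends in a nasal (*moungim*, *wan*); -u when the stem ends in a non-nasal consonant (*momit*, *uowew*).
*mojew* — final consonant /w/ (non-nasal) → -u → *mojewu*.
Since the final consonant of *bujafan* is /n/ (a nasal), it takes -ri, giving *bujafanri*.

mojewu, bujafanri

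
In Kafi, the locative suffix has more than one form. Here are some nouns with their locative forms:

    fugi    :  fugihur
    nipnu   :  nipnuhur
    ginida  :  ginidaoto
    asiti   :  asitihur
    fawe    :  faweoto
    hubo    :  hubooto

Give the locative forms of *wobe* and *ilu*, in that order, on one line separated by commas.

wobeoto, iluhur

The suffix is conditioned by the last vowel: -hur when the last vowel of the stem is a high vowel (*fugi*, *nipnu*, *asiti*); -oto when the last vowel of the stem is a non-high vowel (*ginida*, *fawe*, *hubo*).
Since the last vowel of *wobe* is /e/ (a non-high vowel), it takes -oto, giving *wobeoto*.
Since the last vowel of *ilu* is /u/ (a high vowel), it takes -hur, giving *iluhur*.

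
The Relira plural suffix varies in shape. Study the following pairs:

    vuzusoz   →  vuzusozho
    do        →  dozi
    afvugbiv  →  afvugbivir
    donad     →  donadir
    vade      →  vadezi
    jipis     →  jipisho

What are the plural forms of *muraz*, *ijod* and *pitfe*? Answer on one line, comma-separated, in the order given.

The pattern is sibilance of the final sound: -ho when the stem ends in a sibilant (*vuzusoz*, *jipis*); -ir when the stem ends in a non-sibilant consonant (*afvugbiv*, *donad*); -zi when the stem ends in a vowel (*do*, *vade*).
*muraz*: final sound = /z/, a sibilant → -ho → *murazho*.
*ijod* — final sound /d/ (a non-sibilant consonant) → -ir → *ijodir*.
The final sound of *pitfe* is /e/, which is a vowel, so the suffix is -zi, giving *pitfezi*.

murazho, ijodir, pitfezi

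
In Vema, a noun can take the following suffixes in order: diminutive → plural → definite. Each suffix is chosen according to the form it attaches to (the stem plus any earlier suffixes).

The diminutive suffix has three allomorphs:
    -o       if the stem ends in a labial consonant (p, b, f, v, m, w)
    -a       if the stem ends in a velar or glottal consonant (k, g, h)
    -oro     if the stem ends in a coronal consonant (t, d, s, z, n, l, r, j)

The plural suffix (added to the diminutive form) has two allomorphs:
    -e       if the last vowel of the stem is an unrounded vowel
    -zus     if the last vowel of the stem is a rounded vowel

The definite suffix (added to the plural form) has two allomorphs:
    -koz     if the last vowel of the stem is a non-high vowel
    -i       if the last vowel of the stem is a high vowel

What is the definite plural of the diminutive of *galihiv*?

galihivozusi

The final consonant of *galihiv* is /v/, which is labial, so the diminutive suffix is -o, giving *galihivo*.
The diminutive form *galihivo* — last vowel /o/ (a rounded vowel) → -zus → *galihivozus*.
The plural form *galihivozus* — last vowel /u/ (a high vowel) → -i → *galihivozusi*.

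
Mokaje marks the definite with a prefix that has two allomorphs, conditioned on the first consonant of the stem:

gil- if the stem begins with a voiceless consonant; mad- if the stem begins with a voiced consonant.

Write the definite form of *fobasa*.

gilfobasa

The first consonant of *fobasa* is /f/, which is voiceless, so the prefix is gil-, giving *gilfobasa*.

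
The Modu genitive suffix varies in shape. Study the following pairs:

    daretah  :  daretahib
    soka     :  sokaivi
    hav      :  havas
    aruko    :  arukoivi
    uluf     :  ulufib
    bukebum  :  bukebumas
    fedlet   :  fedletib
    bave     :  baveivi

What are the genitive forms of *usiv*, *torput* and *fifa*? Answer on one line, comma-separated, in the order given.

usivas, torputib, fifaivi

The suffix is conditioned by the final sound: -ib when the stem ends in a voiceless consonant (*daretah*, *uluf*, *fedlet*); -as when the stem ends in a voiced consonant (*hav*, *bukebum*); -ivi when the stem ends in a vowel (*soka*, *aruko*, *bave*).
The final sound of *usiv* is /v/, which is a voiced consonant, so the suffix is -as, giving *usivas*.
The final sound of *torput* is /t/, which is a voiceless consonant, so the suffix is -ib, giving *torputib*.
The final sound of *fifa* is /a/, which is a vowel, so the suffix is -ivi, giving *fifaivi*.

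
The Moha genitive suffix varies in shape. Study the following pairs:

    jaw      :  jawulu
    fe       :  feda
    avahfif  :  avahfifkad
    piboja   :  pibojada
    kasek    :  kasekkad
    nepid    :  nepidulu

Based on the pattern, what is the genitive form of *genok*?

The alternation tracks the final sound of the stem — -kad when the stem ends in a voiceless consonant (*avahfif*, *kasek*); -ulu when the stem ends in a voiced consonant (*jaw*, *nepid*); -da when the stem ends in a vowel (*fe*, *piboja*).
Since the final sound of *genok* is /k/ (a voiceless consonant), it takes -kad, giving *genokkad*.

genokkad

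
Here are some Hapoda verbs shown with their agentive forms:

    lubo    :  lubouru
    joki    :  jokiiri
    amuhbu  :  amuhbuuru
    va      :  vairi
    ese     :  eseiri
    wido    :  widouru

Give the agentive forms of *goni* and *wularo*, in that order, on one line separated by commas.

goniiri, wularouru

The pattern is rounding harmony: -uru when the last vowel of the stem is a rounded vowel (*lubo*, *amuhbu*, *wido*); -iri when the last vowel of the stem is an unrounded vowel (*joki*, *va*, *ese*).
Since the last vowel of *goni* is /i/ (an unrounded vowel), it takes -iri, giving *goniiri*.
Since the last vowel of *wularo* is /o/ (a rounded vowel), it takes -uru, giving *wularouru*.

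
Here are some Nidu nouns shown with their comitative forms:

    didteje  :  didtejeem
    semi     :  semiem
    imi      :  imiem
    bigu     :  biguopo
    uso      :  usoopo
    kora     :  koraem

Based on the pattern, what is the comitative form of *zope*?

zopeem

The alternation tracks the last vowel of the stem — -opo when the last vowel of the stem is a rounded vowel (*bigu*, *uso*); -em when the last vowel of the stem is an unrounded vowel (*didteje*, *semi*, *imi*, *kora*).
Since the last vowel of *zope* is /e/ (an unrounded vowel), it takes -em, giving *zopeem*.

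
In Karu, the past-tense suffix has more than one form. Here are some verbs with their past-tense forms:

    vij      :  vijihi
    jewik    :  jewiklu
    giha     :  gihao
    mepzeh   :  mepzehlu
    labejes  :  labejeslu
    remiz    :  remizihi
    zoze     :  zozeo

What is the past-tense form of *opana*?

The pattern is voicing of the final sound: -lu when the stem ends in a voiceless consonant (*jewik*, *mepzeh*, *labejes*); -ihi when the stem ends in a voiced consonant (*vij*, *remiz*); -o when the stem ends in a vowel (*giha*, *zoze*).
*opana*: final sound = /a/, a vowel → -o → *opanao*.

opanao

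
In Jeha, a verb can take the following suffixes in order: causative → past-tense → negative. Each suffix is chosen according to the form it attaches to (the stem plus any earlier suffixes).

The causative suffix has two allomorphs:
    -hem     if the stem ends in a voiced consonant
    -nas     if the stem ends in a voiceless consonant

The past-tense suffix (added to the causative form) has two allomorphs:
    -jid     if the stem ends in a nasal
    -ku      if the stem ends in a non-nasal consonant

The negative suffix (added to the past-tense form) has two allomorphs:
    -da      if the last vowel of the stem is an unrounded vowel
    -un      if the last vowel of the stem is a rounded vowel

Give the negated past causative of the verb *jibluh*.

jibluhnaskuun

*jibluh* — final consonant /h/ (voiceless) → -nas → *jibluhnas*.
The causative form *jibluhnas*: final consonant = /s/, non-nasal → -ku → *jibluhnasku*.
Since the last vowel of the past-tense form *jibluhnasku* is /u/ (a rounded vowel), it takes -un, giving *jibluhnaskuun*.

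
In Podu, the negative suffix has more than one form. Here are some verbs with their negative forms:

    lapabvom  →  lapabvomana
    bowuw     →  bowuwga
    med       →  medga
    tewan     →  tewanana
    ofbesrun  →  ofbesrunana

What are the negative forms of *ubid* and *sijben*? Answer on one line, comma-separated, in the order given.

ubidga, sijbenana

The suffix is conditioned by the final consonant: -ana when the stem ends in a nasal (*lapabvom*, *tewan*, *ofbesrun*); -ga when the stem ends in a non-nasal consonant (*bowuw*, *med*).
Since the final consonant of *ubid* is /d/ (non-nasal), it takes -ga, giving *ubidga*.
*sijben*: final consonant = /n/, a nasal → -ana → *sijbenana*.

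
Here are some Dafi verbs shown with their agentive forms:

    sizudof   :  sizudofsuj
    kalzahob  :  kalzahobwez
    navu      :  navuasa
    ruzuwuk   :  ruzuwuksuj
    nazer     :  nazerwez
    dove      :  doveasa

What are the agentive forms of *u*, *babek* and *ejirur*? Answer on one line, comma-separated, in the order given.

uasa, babeksuj, ejirurwez

The alternation tracks the final sound of the stem — -suj when the stem ends in a voiceless consonant (*sizudof*, *ruzuwuk*); -wez when the stem ends in a voiced consonant (*kalzahob*, *nazer*); -asa when the stem ends in a vowel (*navu*, *dove*).
*u*: final sound = /u/, a vowel → -asa → *uasa*.
The final sound of *babek* is /k/, which is a voiceless consonant, so the suffix is -suj, giving *babeksuj*.
The final sound of *ejirur* is /r/, which is a voiced consonant, so the suffix is -wez, giving *ejirurwez*.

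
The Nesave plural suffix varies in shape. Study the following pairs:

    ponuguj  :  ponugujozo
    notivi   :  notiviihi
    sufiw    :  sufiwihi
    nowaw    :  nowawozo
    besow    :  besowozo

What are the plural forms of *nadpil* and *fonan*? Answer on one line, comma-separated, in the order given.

nadpilihi, fonanozo

Looking at the last vowel of each stem: -ihi when the last vowel of the stem is a front vowel (*notivi*, *sufiw*); -ozo when the last vowel of the stem is a back vowel (*ponuguj*, *nowaw*, *besow*).
The last vowel of *nadpil* is /i/, which is a front vowel, so the suffix is -ihi, giving *nadpilihi*.
The last vowel of *fonan* is /a/, which is a back vowel, so the suffix is -ozo, giving *fonanozo*.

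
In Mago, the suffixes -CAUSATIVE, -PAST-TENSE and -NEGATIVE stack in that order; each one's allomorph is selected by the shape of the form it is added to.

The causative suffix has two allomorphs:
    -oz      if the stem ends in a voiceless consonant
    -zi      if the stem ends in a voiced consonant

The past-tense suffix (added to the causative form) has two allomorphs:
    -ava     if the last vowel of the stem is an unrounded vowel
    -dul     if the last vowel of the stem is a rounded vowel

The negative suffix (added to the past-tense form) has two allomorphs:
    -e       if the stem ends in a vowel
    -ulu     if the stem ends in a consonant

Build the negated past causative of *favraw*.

The final consonant of *favraw* is /w/, which is voiced, so the causative suffix is -zi, giving *favrawzi*.
The causative form *favrawzi* — last vowel /i/ (an unrounded vowel) → -ava → *favrawziava*.
The past-tense form *favrawziava*: final sound = /a/, a vowel → -e → *favrawziavae*.

favrawziavae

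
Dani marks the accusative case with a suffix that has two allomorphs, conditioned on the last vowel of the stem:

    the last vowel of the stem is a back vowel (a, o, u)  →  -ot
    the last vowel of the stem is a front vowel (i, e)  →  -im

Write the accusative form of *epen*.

*epen* — last vowel /e/ (a front vowel) → -im → *epenim*.

epenim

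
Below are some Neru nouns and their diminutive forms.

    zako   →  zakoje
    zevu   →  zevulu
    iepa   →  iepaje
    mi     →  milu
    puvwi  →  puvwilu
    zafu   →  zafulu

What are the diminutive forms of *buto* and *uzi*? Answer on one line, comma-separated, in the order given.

The suffix is conditioned by the last vowel: -lu when the last vowel of the stem is a high vowel (*zevu*, *mi*, *puvwi*, *zafu*); -je when the last vowel of the stem is a non-high vowel (*zako*, *iepa*).
*buto* — last vowel /o/ (a non-high vowel) → -je → *butoje*.
Since the last vowel of *uzi* is /i/ (a high vowel), it takes -lu, giving *uzilu*.

butoje, uzilu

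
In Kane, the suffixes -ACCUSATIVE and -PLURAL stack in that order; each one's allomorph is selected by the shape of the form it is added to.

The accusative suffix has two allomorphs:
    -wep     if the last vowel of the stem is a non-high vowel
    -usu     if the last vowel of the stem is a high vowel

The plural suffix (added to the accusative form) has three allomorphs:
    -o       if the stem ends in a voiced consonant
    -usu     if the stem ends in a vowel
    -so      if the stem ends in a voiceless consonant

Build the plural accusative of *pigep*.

The last vowel of *pigep* is /e/, which is a non-high vowel, so the accusative suffix is -wep, giving *pigepwep*.
Since the final sound of the accusative form *pigepwep* is /p/ (a voiceless consonant), it takes -so, giving *pigepwepso*.

pigepwepso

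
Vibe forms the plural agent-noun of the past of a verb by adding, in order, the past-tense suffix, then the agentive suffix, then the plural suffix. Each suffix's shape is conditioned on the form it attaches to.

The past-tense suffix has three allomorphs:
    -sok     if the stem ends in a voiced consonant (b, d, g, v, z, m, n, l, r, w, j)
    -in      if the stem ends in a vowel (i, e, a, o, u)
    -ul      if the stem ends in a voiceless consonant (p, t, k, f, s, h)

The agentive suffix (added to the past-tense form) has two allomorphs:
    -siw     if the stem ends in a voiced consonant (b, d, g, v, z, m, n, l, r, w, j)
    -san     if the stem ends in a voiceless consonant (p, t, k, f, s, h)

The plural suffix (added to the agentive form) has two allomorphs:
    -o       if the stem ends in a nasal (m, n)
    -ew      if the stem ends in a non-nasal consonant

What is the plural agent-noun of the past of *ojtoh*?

ojtohulsiwew

Since the final sound of *ojtoh* is /h/ (a voiceless consonant), it takes -ul, giving *ojtohul*.
The past-tense form *ojtohul* — final consonant /l/ (voiced) → -siw → *ojtohulsiw*.
The agentive form *ojtohulsiw* — final consonant /w/ (non-nasal) → -ew → *ojtohulsiwew*.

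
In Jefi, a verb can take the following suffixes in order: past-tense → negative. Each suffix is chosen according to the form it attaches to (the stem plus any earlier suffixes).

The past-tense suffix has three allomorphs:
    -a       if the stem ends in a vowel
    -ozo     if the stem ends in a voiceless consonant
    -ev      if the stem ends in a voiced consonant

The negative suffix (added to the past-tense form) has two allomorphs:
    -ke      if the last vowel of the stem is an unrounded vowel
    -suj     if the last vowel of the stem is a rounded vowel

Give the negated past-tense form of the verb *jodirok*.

*jodirok*: final sound = /k/, a voiceless consonant → -ozo → *jodirokozo*.
Since the last vowel of the past-tense form *jodirokozo* is /o/ (a rounded vowel), it takes -suj, giving *jodirokozosuj*.

jodirokozosuj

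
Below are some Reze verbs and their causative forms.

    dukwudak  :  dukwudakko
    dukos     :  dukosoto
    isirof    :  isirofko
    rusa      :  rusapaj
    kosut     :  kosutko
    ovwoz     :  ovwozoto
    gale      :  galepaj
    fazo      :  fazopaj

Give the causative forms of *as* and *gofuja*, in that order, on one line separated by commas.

The suffix is conditioned by the final sound: -oto when the stem ends in a sibilant (*dukos*, *ovwoz*); -ko when the stem ends in a non-sibilant consonant (*dukwudak*, *isirof*, *kosut*); -paj when the stem ends in a vowel (*rusa*, *gale*, *fazo*).
Since the final sound of *as* is /s/ (a sibilant), it takes -oto, giving *asoto*.
*gofuja*: final sound = /a/, a vowel → -paj → *gofujapaj*.

asoto, gofujapaj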